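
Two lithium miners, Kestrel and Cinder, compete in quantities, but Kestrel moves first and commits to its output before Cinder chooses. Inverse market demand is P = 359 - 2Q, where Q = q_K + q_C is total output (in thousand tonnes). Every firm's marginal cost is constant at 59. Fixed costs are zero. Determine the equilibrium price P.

Solve by backward induction. Given q_K, the follower Cinder maximises π_C = (359 - 2q_K - 2q_C)q_C - 59q_C.
Setting the follower's marginal profit to zero, 300 - 2q_K - 4q_C = 0, i.e. q_C = (300 - 2q_K)/4.
The leader anticipates this reaction. Substituting into P = 359 - 2Q gives P = 209 - q_K, so π_K = (209 - q_K)q_K - 59q_K.
The leader's first-order condition 150 - 2q_K = 0 yields q_K = 75.
Then q_C = (300 - 2·75)/4 = 75/2.
Total output Q = 225/2, so price P = 359 - 2·(225/2) = 134.

134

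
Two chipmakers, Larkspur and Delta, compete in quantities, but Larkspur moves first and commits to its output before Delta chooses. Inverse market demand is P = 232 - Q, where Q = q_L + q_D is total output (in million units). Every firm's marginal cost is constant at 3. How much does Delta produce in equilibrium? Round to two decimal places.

The follower Delta best-responds to any q_L: π_D = (232 - Q)q_D - 3q_D.
Setting the follower's marginal profit to zero, 229 - q_L - 2q_D = 0, i.e. q_D = (229 - q_L)/2.
Larkspur substitutes q_D(q_L) into its own profit: π_L = q_L(232 - q_L - (229 - q_L)/2) - 3q_L = (235/2 - (1/2)q_L)q_L - 3q_L.
Maximising: ∂π_L/∂q_L = 229/2 - q_L = 0, giving q_L = 229/2.
Then q_D = (229 - 229/2)/2 = 229/4.

57.25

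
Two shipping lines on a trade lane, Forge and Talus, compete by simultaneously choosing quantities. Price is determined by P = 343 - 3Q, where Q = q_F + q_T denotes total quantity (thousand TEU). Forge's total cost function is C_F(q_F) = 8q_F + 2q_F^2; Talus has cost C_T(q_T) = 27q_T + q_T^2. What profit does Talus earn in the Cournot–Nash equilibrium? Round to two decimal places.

Forge's profit: π_F = (343 - 3Q)q_F - (8q_F + 2q_F²). Setting ∂π_F/∂q_F = 0: 335 - 10q_F - 3(q_T) = 0.
Talus's profit: π_T = (343 - 3Q)q_T - (27q_T + q_T²). Setting ∂π_T/∂q_T = 0: 316 - 8q_T - 3(q_F) = 0.
So q_F = (335 - 3q_T)/10 and q_T = (316 - 3q_F)/8.
Substituting one into the other gives q_F = 1732/71 and q_T = 30.3521.
Price P = 343 - 3·54.7465 = 178.7606.
Talus's profit: 178.7606·30.3521 - 27·30.3521 - 30.3521² = 3685.0030.

3685.00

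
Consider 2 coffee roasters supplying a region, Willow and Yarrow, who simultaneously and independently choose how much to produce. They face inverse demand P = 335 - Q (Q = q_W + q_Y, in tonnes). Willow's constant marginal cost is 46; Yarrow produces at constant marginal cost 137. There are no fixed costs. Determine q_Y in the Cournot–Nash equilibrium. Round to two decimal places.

35.67

Willow's profit: π_W = (335 - Q)q_W - (46q_W). Setting ∂π_W/∂q_W = 0: 289 - 2q_W - (q_Y) = 0.
Yarrow's first-order condition: 198 - 2q_Y - (q_W) = 0.
So q_W = (289 - q_Y)/2 and q_Y = (198 - q_W)/2.
Substituting one into the other gives q_W = 380/3 and q_Y = 107/3.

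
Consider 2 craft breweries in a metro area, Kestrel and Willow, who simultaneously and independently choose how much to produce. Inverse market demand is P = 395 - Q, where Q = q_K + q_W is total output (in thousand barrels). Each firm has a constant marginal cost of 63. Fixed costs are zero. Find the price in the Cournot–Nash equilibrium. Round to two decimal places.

Each firm earns π_i = (395 - Q)q_i - 63q_i.
Setting ∂π_i/∂q_i = 0 with rivals' quantities fixed: 332 - 2q_i - q_j = 0.
By symmetry each firm produces the same amount; substituting q_j = q_i yields q_i = 332/3.
Total output Q = 664/3, so price P = 395 - 664/3 = 521/3.

173.67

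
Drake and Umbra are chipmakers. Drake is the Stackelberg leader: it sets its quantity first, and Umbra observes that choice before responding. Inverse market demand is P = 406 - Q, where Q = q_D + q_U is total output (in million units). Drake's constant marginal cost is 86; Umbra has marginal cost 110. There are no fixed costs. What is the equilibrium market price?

172

The follower Umbra best-responds to any q_D: π_U = (406 - Q)q_U - 110q_U.
Setting the follower's marginal profit to zero, 296 - q_D - 2q_U = 0, i.e. q_U = (296 - q_D)/2.
The leader anticipates this reaction. Substituting into P = 406 - Q gives P = 258 - (1/2)q_D, so π_D = (258 - (1/2)q_D)q_D - 86q_D.
Maximising: ∂π_D/∂q_D = 172 - q_D = 0, giving q_D = 172.
Then q_U = (296 - 172)/2 = 62.
Total output Q = 234, so price P = 406 - 234 = 172.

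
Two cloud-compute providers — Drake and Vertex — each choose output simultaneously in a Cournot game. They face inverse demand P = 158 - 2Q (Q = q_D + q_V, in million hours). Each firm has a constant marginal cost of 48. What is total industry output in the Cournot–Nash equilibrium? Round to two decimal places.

36.67

A representative firm's profit is π_i = q_i(158 - 2Q) - 48q_i.
First-order condition (treating rivals' output as given): 110 - 4q_i - 2q_j = 0.
By symmetry each firm produces the same amount; substituting q_j = q_i yields q_i = 110/6 = 55/3.
Total output Q = 55/3 + 55/3 = 110/3.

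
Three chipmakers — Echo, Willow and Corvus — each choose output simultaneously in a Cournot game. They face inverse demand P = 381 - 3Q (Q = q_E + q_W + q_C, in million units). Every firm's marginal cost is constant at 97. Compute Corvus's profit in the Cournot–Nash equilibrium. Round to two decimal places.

Each firm earns π_i = (381 - 3Q)q_i - 97q_i.
First-order condition (treating rivals' output as given): 284 - 6q_i - 3·Σ_{j≠i} q_j = 0.
With identical firms every q_j equals q_i, so Σ_{j≠i} q_j = 2q_i and 284 = 12q_i, giving q_i = 71/3.
Price P = 381 - 3·71 = 168.
Corvus's profit: (168 - 97)·(71/3) = 1680.3333.

1680.33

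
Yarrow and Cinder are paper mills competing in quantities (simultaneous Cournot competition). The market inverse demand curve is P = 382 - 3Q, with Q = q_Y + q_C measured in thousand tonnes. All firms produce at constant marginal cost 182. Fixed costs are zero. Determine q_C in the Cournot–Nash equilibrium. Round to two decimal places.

22.22

A representative firm's profit is π_i = q_i(382 - 3Q) - 182q_i.
Setting ∂π_i/∂q_i = 0 with rivals' quantities fixed: 200 - 6q_i - 3q_j = 0.
By symmetry each firm produces the same amount; substituting q_j = q_i yields q_i = 200/9.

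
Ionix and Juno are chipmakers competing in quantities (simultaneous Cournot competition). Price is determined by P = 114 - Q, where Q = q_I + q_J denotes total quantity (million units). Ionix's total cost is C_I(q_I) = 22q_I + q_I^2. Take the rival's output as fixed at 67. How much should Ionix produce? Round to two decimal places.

6.25

With the rival's output fixed at 67, Ionix's profit is π_I = (114 - 67 - q_I)q_I - (22q_I + q_I²) = (47 - q_I)q_I - (22q_I + q_I²).
∂π_I/∂q_I = 25 - 4q_I = 0, so q_I = 25/4.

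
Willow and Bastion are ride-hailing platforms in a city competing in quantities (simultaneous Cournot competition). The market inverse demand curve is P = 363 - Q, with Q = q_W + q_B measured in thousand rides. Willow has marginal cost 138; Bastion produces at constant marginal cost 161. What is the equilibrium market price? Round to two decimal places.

220.67

Willow's profit: π_W = (363 - Q)q_W - (138q_W). Setting ∂π_W/∂q_W = 0: 225 - 2q_W - (q_B) = 0.
Bastion's first-order condition: 202 - 2q_B - (q_W) = 0.
So q_W = (225 - q_B)/2 and q_B = (202 - q_W)/2.
Solving the pair: q_W = 248/3, q_B = 179/3.
Total output Q = 427/3, so price P = 363 - 427/3 = 662/3.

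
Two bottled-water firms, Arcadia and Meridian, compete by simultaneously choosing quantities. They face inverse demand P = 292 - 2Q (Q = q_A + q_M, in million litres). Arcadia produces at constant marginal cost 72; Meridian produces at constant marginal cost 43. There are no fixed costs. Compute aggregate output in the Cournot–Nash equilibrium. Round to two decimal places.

78.17

Arcadia's profit: π_A = (292 - 2Q)q_A - (72q_A). Setting ∂π_A/∂q_A = 0: 220 - 4q_A - 2(q_M) = 0.
Meridian's first-order condition: 249 - 4q_M - 2(q_A) = 0.
Rearranging gives the reaction functions q_A = (220 - 2q_M)/4 and q_M = (249 - 2q_A)/4.
Substituting one into the other gives q_A = 191/6 and q_M = 139/3.
Total output Q = 191/6 + 139/3 = 469/6.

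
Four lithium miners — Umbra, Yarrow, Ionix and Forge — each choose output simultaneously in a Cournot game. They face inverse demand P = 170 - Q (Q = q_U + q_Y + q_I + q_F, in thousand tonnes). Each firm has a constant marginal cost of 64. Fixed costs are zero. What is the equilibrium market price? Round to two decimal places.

85.20

Each firm earns π_i = (170 - Q)q_i - 64q_i.
Setting ∂π_i/∂q_i = 0 with rivals' quantities fixed: 106 - 2q_i - Σ_{j≠i} q_j = 0.
With identical firms every q_j equals q_i, so Σ_{j≠i} q_j = 3q_i and 106 = 5q_i, giving q_i = 106/5.
Total output Q = 424/5, so price P = 170 - 424/5 = 426/5.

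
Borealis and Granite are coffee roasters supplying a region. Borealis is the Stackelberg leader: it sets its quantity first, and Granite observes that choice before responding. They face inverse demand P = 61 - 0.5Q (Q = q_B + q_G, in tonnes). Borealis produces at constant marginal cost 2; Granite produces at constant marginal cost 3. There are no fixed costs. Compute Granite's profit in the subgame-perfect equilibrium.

392

Solve by backward induction. Given q_B, the follower Granite maximises π_G = (61 - (1/2)q_B - (1/2)q_G)q_G - 3q_G.
∂π_G/∂q_G = 58 - (1/2)q_B - q_G = 0 gives the reaction function q_G = (58 - (1/2)q_B).
The leader anticipates this reaction. Substituting into P = 61 - 0.5Q gives P = 32 - (1/4)q_B, so π_B = (32 - (1/4)q_B)q_B - 2q_B.
Maximising: ∂π_B/∂q_B = 30 - (1/2)q_B = 0, giving q_B = 60.
Then q_G = (58 - (1/2)·60) = 28.
Price P = 61 - (1/2)·88 = 17.
Granite's profit: (17 - 3)·28 = 392.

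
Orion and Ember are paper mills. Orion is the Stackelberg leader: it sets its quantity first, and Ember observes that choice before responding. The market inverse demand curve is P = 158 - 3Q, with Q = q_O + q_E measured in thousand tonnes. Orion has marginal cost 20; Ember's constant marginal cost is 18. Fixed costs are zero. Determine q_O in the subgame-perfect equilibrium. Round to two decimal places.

The follower Ember best-responds to any q_O: π_E = (158 - 3Q)q_E - 18q_E.
Follower FOC: 140 - 3q_O - 6q_E = 0, so q_E(q_O) = (140 - 3q_O)/6.
The leader anticipates this reaction. Substituting into P = 158 - 3Q gives P = 88 - (3/2)q_O, so π_O = (88 - (3/2)q_O)q_O - 20q_O.
Maximising: ∂π_O/∂q_O = 68 - 3q_O = 0, giving q_O = 68/3.
Then q_E = (140 - 3·(68/3))/6 = 12.

22.67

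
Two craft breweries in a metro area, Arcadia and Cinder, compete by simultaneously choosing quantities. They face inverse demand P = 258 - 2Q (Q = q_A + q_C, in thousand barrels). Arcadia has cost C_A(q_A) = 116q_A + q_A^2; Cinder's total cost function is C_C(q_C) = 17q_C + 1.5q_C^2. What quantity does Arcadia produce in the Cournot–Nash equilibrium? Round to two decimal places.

13.47

Arcadia's profit: π_A = (258 - 2Q)q_A - (116q_A + q_A²). Setting ∂π_A/∂q_A = 0: 142 - 6q_A - 2(q_C) = 0.
Cinder's profit: π_C = (258 - 2Q)q_C - (17q_C + (3/2)q_C²). Setting ∂π_C/∂q_C = 0: 241 - 7q_C - 2(q_A) = 0.
Rearranging gives the reaction functions q_A = (142 - 2q_C)/6 and q_C = (241 - 2q_A)/7.
Substituting one into the other gives q_A = 256/19 and q_C = 581/19.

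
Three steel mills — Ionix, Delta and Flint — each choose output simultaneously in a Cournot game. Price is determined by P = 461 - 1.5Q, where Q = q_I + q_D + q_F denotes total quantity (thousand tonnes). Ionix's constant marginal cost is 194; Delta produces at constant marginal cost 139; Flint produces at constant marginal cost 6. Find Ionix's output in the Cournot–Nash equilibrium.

4

Ionix's profit: π_I = (461 - 1.5Q)q_I - (194q_I). Setting ∂π_I/∂q_I = 0: 267 - 3q_I - (3/2)(q_D + q_F) = 0.
Delta's profit: π_D = (461 - 1.5Q)q_D - (139q_D). Setting ∂π_D/∂q_D = 0: 322 - 3q_D - (3/2)(q_I + q_F) = 0.
Flint's first-order condition: 455 - 3q_F - (3/2)(q_I + q_D) = 0.
Adding the 3 first-order conditions: 1044 − 6Q = 0, so Q = 174.
Back-substituting: q_I = (267 − 261)/(3/2) = 4, q_D = (322 − 261)/(3/2) = 122/3, q_F = (455 − 261)/(3/2) = 388/3.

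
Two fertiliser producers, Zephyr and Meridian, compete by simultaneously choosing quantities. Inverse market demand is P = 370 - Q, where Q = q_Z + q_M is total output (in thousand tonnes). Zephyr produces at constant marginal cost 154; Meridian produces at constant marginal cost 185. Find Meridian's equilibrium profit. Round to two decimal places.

Zephyr's profit: π_Z = (370 - Q)q_Z - (154q_Z). Setting ∂π_Z/∂q_Z = 0: 216 - 2q_Z - (q_M) = 0.
Meridian's profit: π_M = (370 - Q)q_M - (185q_M). Setting ∂π_M/∂q_M = 0: 185 - 2q_M - (q_Z) = 0.
Best responses: q_Z = (216 - q_M)/2, q_M = (185 - q_Z)/2.
Substituting one into the other gives q_Z = 247/3 and q_M = 154/3.
Price P = 370 - 401/3 = 709/3.
Meridian's profit: (709/3 - 185)·(154/3) = 2635.1111.

2635.11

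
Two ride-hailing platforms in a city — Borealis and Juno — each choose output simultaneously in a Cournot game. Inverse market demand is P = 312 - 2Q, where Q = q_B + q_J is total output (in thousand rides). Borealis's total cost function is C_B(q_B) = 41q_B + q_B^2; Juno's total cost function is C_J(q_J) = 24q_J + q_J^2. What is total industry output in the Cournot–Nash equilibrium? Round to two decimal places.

Borealis's profit: π_B = (312 - 2Q)q_B - (41q_B + q_B²). Setting ∂π_B/∂q_B = 0: 271 - 6q_B - 2(q_J) = 0.
Juno's first-order condition: 288 - 6q_J - 2(q_B) = 0.
So q_B = (271 - 2q_J)/6 and q_J = (288 - 2q_B)/6.
Substituting one into the other gives q_B = 525/16 and q_J = 593/16.
Total output Q = 525/16 + 593/16 = 559/8.

69.88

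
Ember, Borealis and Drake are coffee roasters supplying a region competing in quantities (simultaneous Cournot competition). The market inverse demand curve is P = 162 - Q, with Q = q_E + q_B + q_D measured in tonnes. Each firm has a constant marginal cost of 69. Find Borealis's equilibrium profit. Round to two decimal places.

540.56

A representative firm's profit is π_i = q_i(162 - Q) - 69q_i.
First-order condition (treating rivals' output as given): 93 - 2q_i - Σ_{j≠i} q_j = 0.
By symmetry each firm produces the same amount; substituting Σ_{j≠i} q_j = 2q_i yields q_i = 93/4.
Price P = 162 - 279/4 = 369/4.
Borealis's profit: (369/4 - 69)·(93/4) = 540.5625.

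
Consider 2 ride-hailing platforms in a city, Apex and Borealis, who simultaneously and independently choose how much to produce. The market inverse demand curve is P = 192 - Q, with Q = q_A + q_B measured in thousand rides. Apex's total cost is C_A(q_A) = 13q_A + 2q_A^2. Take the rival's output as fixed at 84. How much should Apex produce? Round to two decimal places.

With the rival's output fixed at 84, Apex's profit is π_A = (192 - 84 - q_A)q_A - (13q_A + 2q_A²) = (108 - q_A)q_A - (13q_A + 2q_A²).
∂π_A/∂q_A = 95 - 6q_A = 0, so q_A = 95/6.

15.83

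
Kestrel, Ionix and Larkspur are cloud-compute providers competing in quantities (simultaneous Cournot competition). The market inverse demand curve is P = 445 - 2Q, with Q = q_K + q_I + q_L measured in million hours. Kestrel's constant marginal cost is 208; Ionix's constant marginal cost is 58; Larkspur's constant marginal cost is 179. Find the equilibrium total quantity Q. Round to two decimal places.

Kestrel's profit: π_K = (445 - 2Q)q_K - (208q_K). Setting ∂π_K/∂q_K = 0: 237 - 4q_K - 2(q_I + q_L) = 0.
Ionix's first-order condition: 387 - 4q_I - 2(q_K + q_L) = 0.
Larkspur's profit: π_L = (445 - 2Q)q_L - (179q_L). Setting ∂π_L/∂q_L = 0: 266 - 4q_L - 2(q_K + q_I) = 0.
Adding the 3 conditions: 890 − 4Q − 4Q = 0, i.e. Q = 445/4.
Back-substituting: q_K = (237 − 445/2)/2 = 29/4, q_I = (387 − 445/2)/2 = 329/4, q_L = (266 − 445/2)/2 = 87/4.
Total output Q = 29/4 + 329/4 + 87/4 = 445/4.

111.25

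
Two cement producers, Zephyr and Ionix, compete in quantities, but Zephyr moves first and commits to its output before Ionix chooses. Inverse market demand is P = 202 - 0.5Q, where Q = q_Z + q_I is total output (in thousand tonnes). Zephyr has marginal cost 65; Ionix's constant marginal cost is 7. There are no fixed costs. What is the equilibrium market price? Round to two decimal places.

The follower Ionix best-responds to any q_Z: π_I = (202 - 0.5Q)q_I - 7q_I.
∂π_I/∂q_I = 195 - (1/2)q_Z - q_I = 0 gives the reaction function q_I = (195 - (1/2)q_Z).
The leader anticipates this reaction. Substituting into P = 202 - 0.5Q gives P = 209/2 - (1/4)q_Z, so π_Z = (209/2 - (1/4)q_Z)q_Z - 65q_Z.
The leader's first-order condition 79/2 - (1/2)q_Z = 0 yields q_Z = 79.
Then q_I = (195 - (1/2)·79) = 311/2.
Total output Q = 469/2, so price P = 202 - (1/2)·(469/2) = 339/4.

84.75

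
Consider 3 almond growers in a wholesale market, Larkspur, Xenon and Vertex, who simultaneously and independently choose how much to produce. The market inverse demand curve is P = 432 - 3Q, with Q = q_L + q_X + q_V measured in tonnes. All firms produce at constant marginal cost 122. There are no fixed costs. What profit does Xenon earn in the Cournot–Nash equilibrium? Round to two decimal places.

Each firm earns π_i = (432 - 3Q)q_i - 122q_i.
Setting ∂π_i/∂q_i = 0 with rivals' quantities fixed: 310 - 6q_i - 3·Σ_{j≠i} q_j = 0.
With identical firms every q_j equals q_i, so Σ_{j≠i} q_j = 2q_i and 310 = 12q_i, giving q_i = 155/6.
Price P = 432 - 3·(155/2) = 399/2.
Xenon's profit: (399/2 - 122)·(155/6) = 2002.0833.

2002.08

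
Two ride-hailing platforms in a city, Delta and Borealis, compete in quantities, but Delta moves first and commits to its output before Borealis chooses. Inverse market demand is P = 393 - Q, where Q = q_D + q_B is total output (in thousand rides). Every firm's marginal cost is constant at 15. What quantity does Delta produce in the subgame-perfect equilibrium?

189

The follower Borealis best-responds to any q_D: π_B = (393 - Q)q_B - 15q_B.
∂π_B/∂q_B = 378 - q_D - 2q_B = 0 gives the reaction function q_B = (378 - q_D)/2.
The leader anticipates this reaction. Substituting into P = 393 - Q gives P = 204 - (1/2)q_D, so π_D = (204 - (1/2)q_D)q_D - 15q_D.
The leader's first-order condition 189 - q_D = 0 yields q_D = 189.
Then q_B = (378 - 189)/2 = 189/2.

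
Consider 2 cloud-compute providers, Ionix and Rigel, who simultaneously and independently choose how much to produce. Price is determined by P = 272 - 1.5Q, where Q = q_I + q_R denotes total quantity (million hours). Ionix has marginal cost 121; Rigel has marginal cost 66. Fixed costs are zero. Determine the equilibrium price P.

Ionix's profit: π_I = (272 - 1.5Q)q_I - (121q_I). Setting ∂π_I/∂q_I = 0: 151 - 3q_I - (3/2)(q_R) = 0.
Rigel's first-order condition: 206 - 3q_R - (3/2)(q_I) = 0.
Rearranging gives the reaction functions q_I = (151 - (3/2)q_R)/3 and q_R = (206 - (3/2)q_I)/3.
Substituting one into the other gives q_I = 64/3 and q_R = 58.
Total output Q = 238/3, so price P = 272 - (3/2)·(238/3) = 153.

153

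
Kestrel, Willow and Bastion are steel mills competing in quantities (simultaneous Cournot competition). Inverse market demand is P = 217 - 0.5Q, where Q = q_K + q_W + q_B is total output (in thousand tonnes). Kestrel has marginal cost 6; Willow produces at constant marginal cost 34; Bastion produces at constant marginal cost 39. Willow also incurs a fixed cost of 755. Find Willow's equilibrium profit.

2445

Kestrel's profit: π_K = (217 - 0.5Q)q_K - (6q_K). Setting ∂π_K/∂q_K = 0: 211 - q_K - (1/2)(q_W + q_B) = 0.
Willow's profit: π_W = (217 - 0.5Q)q_W - (34q_W). Setting ∂π_W/∂q_W = 0: 183 - q_W - (1/2)(q_K + q_B) = 0.
Bastion's profit: π_B = (217 - 0.5Q)q_B - (39q_B). Setting ∂π_B/∂q_B = 0: 178 - q_B - (1/2)(q_K + q_W) = 0.
Adding the 3 first-order conditions: 572 − 2Q = 0, so Q = 286.
Back-substituting: q_K = (211 − 143)/(1/2) = 136, q_W = (183 − 143)/(1/2) = 80, q_B = (178 − 143)/(1/2) = 70.
Price P = 217 - (1/2)·286 = 74.
Willow's profit: (74 - 34)·80 - 755 = 2445.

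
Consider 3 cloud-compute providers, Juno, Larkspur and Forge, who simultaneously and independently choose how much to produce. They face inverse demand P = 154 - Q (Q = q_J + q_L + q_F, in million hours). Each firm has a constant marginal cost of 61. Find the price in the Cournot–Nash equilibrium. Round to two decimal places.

84.25

A representative firm's profit is π_i = q_i(154 - Q) - 61q_i.
Setting ∂π_i/∂q_i = 0 with rivals' quantities fixed: 93 - 2q_i - Σ_{j≠i} q_j = 0.
By symmetry each firm produces the same amount; substituting Σ_{j≠i} q_j = 2q_i yields q_i = 93/4.
Total output Q = 279/4, so price P = 154 - 279/4 = 337/4.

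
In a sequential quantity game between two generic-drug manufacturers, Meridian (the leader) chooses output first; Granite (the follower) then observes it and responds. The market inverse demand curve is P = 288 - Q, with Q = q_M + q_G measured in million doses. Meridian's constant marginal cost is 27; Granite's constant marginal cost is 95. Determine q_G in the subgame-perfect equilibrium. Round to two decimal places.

14.25

The follower Granite best-responds to any q_M: π_G = (288 - Q)q_G - 95q_G.
Setting the follower's marginal profit to zero, 193 - q_M - 2q_G = 0, i.e. q_G = (193 - q_M)/2.
Meridian substitutes q_G(q_M) into its own profit: π_M = q_M(288 - q_M - (193 - q_M)/2) - 27q_M = (383/2 - (1/2)q_M)q_M - 27q_M.
Leader FOC: 329/2 - q_M = 0, so q_M = 329/2.
Then q_G = (193 - 329/2)/2 = 57/4.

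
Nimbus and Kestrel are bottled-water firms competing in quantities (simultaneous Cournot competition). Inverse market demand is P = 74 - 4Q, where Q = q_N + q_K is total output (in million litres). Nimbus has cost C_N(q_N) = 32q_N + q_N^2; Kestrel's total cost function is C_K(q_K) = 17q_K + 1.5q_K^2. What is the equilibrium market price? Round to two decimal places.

46.94

Nimbus's profit: π_N = (74 - 4Q)q_N - (32q_N + q_N²). Setting ∂π_N/∂q_N = 0: 42 - 10q_N - 4(q_K) = 0.
Kestrel's profit: π_K = (74 - 4Q)q_K - (17q_K + (3/2)q_K²). Setting ∂π_K/∂q_K = 0: 57 - 11q_K - 4(q_N) = 0.
Best responses: q_N = (42 - 4q_K)/10, q_K = (57 - 4q_N)/11.
Substituting one into the other gives q_N = 117/47 and q_K = 201/47.
Total output Q = 318/47, so price P = 74 - 4·(318/47) = 46.9362.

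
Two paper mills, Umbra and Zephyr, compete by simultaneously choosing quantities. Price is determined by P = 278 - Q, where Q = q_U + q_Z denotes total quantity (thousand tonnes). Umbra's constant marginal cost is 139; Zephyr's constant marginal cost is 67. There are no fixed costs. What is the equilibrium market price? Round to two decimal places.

Umbra's profit: π_U = (278 - Q)q_U - (139q_U). Setting ∂π_U/∂q_U = 0: 139 - 2q_U - (q_Z) = 0.
Zephyr's first-order condition: 211 - 2q_Z - (q_U) = 0.
So q_U = (139 - q_Z)/2 and q_Z = (211 - q_U)/2.
Solving the pair: q_U = 67/3, q_Z = 283/3.
Total output Q = 350/3, so price P = 278 - 350/3 = 484/3.

161.33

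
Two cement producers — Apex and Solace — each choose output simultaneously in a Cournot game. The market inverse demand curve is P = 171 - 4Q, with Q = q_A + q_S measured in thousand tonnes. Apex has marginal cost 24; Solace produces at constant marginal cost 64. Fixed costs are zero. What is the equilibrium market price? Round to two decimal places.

Apex's profit: π_A = (171 - 4Q)q_A - (24q_A). Setting ∂π_A/∂q_A = 0: 147 - 8q_A - 4(q_S) = 0.
Solace's first-order condition: 107 - 8q_S - 4(q_A) = 0.
Rearranging gives the reaction functions q_A = (147 - 4q_S)/8 and q_S = (107 - 4q_A)/8.
Substituting one into the other gives q_A = 187/12 and q_S = 67/12.
Total output Q = 127/6, so price P = 171 - 4·(127/6) = 259/3.

86.33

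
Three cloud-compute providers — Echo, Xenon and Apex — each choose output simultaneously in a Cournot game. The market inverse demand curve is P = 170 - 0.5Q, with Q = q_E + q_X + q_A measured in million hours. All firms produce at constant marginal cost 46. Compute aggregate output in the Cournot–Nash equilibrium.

186

Each firm earns π_i = (170 - 0.5Q)q_i - 46q_i.
First-order condition (treating rivals' output as given): 124 - q_i - (1/2)·Σ_{j≠i} q_j = 0.
With identical firms every q_j equals q_i, so Σ_{j≠i} q_j = 2q_i and 124 = 2q_i, giving q_i = 62.
Total output Q = 62 + 62 + 62 = 186.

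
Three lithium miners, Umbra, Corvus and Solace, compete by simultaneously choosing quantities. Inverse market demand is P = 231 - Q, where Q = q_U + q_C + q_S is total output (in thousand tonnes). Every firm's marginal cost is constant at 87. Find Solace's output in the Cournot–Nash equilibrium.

Each firm earns π_i = (231 - Q)q_i - 87q_i.
Setting ∂π_i/∂q_i = 0 with rivals' quantities fixed: 144 - 2q_i - Σ_{j≠i} q_j = 0.
With identical firms every q_j equals q_i, so Σ_{j≠i} q_j = 2q_i and 144 = 4q_i, giving q_i = 36.

36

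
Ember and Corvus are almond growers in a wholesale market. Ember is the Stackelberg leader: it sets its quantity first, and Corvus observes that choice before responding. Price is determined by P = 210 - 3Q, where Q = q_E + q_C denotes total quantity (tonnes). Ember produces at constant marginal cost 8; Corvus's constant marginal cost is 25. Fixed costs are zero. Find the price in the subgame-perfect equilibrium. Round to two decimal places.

62.75

Solve by backward induction. Given q_E, the follower Corvus maximises π_C = (210 - 3q_E - 3q_C)q_C - 25q_C.
∂π_C/∂q_C = 185 - 3q_E - 6q_C = 0 gives the reaction function q_C = (185 - 3q_E)/6.
Ember substitutes q_C(q_E) into its own profit: π_E = q_E(210 - 3q_E - (185 - 3q_E)/2) - 8q_E = (235/2 - (3/2)q_E)q_E - 8q_E.
Leader FOC: 219/2 - 3q_E = 0, so q_E = 73/2.
Then q_C = (185 - 3·(73/2))/6 = 151/12.
Total output Q = 589/12, so price P = 210 - 3·(589/12) = 251/4.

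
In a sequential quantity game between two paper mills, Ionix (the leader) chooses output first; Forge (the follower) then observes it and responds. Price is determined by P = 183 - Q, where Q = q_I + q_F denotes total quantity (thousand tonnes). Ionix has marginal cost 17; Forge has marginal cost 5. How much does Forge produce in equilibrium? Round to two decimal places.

The follower Forge best-responds to any q_I: π_F = (183 - Q)q_F - 5q_F.
Follower FOC: 178 - q_I - 2q_F = 0, so q_F(q_I) = (178 - q_I)/2.
The leader anticipates this reaction. Substituting into P = 183 - Q gives P = 94 - (1/2)q_I, so π_I = (94 - (1/2)q_I)q_I - 17q_I.
The leader's first-order condition 77 - q_I = 0 yields q_I = 77.
Then q_F = (178 - 77)/2 = 101/2.

50.50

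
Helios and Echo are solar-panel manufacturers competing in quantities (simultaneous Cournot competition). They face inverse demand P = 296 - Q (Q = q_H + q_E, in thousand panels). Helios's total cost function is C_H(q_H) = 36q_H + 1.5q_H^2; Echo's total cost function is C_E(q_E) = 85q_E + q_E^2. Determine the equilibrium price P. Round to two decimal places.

Helios's profit: π_H = (296 - Q)q_H - (36q_H + (3/2)q_H²). Setting ∂π_H/∂q_H = 0: 260 - 5q_H - (q_E) = 0.
Echo's first-order condition: 211 - 4q_E - (q_H) = 0.
Best responses: q_H = (260 - q_E)/5, q_E = (211 - q_H)/4.
Solving the pair: q_H = 829/19, q_E = 795/19.
Total output Q = 1624/19, so price P = 296 - 1624/19 = 210.5263.

210.53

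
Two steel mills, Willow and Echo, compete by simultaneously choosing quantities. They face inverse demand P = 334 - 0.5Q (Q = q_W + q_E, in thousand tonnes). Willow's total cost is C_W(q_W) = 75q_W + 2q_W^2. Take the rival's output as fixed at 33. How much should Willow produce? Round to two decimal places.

With the rival's output fixed at 33, Willow's profit is π_W = (334 - (1/2)·33 - (1/2)q_W)q_W - (75q_W + 2q_W²) = (635/2 - (1/2)q_W)q_W - (75q_W + 2q_W²).
∂π_W/∂q_W = 485/2 - 5q_W = 0, so q_W = 97/2.

48.50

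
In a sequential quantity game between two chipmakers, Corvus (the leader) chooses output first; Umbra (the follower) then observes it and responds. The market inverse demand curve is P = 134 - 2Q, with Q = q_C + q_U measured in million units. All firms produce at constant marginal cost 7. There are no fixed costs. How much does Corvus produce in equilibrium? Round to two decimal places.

The follower Umbra best-responds to any q_C: π_U = (134 - 2Q)q_U - 7q_U.
Setting the follower's marginal profit to zero, 127 - 2q_C - 4q_U = 0, i.e. q_U = (127 - 2q_C)/4.
Corvus substitutes q_U(q_C) into its own profit: π_C = q_C(134 - 2q_C - (127 - 2q_C)/2) - 7q_C = (141/2 - q_C)q_C - 7q_C.
The leader's first-order condition 127/2 - 2q_C = 0 yields q_C = 127/4.
Then q_U = (127 - 2·(127/4))/4 = 127/8.

31.75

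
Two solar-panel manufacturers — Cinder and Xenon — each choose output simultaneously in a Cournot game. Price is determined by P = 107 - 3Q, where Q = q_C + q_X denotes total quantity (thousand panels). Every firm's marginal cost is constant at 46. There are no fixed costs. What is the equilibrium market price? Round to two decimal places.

Each firm earns π_i = (107 - 3Q)q_i - 46q_i.
First-order condition (treating rivals' output as given): 61 - 6q_i - 3q_j = 0.
With identical firms every q_j equals q_i, so q_j = q_i and 61 = 9q_i, giving q_i = 61/9.
Total output Q = 122/9, so price P = 107 - 3·(122/9) = 199/3.

66.33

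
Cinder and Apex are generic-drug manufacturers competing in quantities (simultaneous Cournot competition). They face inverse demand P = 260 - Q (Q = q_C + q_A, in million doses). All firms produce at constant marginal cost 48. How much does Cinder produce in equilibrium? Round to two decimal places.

A representative firm's profit is π_i = q_i(260 - Q) - 48q_i.
First-order condition (treating rivals' output as given): 212 - 2q_i - q_j = 0.
By symmetry each firm produces the same amount; substituting q_j = q_i yields q_i = 212/3.

70.67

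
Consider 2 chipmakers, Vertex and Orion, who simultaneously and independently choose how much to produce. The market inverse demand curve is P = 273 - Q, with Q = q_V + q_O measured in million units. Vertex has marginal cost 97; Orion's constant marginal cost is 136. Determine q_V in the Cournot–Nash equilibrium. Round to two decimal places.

Vertex's profit: π_V = (273 - Q)q_V - (97q_V). Setting ∂π_V/∂q_V = 0: 176 - 2q_V - (q_O) = 0.
Orion's profit: π_O = (273 - Q)q_O - (136q_O). Setting ∂π_O/∂q_O = 0: 137 - 2q_O - (q_V) = 0.
So q_V = (176 - q_O)/2 and q_O = (137 - q_V)/2.
Substituting one into the other gives q_V = 215/3 and q_O = 98/3.

71.67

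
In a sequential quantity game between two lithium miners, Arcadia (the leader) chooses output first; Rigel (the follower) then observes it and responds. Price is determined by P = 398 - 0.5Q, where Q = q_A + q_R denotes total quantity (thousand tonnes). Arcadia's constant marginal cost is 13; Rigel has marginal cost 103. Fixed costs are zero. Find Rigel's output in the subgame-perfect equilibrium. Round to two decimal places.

The follower Rigel best-responds to any q_A: π_R = (398 - 0.5Q)q_R - 103q_R.
Follower FOC: 295 - (1/2)q_A - q_R = 0, so q_R(q_A) = (295 - (1/2)q_A).
Arcadia substitutes q_R(q_A) into its own profit: π_A = q_A(398 - (1/2)q_A - (295 - (1/2)q_A)/2) - 13q_A = (501/2 - (1/4)q_A)q_A - 13q_A.
The leader's first-order condition 475/2 - (1/2)q_A = 0 yields q_A = 475.
Then q_R = (295 - (1/2)·475) = 115/2.

57.50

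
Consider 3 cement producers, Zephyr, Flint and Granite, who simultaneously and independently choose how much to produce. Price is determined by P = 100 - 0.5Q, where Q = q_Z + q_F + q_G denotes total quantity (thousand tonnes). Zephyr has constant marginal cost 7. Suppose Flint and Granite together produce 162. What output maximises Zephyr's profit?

With rivals' combined output fixed at 162, Zephyr's profit is π_Z = (100 - (1/2)·162 - (1/2)q_Z)q_Z - (7q_Z) = (19 - (1/2)q_Z)q_Z - (7q_Z).
∂π_Z/∂q_Z = 12 - q_Z = 0, so q_Z = 12.

12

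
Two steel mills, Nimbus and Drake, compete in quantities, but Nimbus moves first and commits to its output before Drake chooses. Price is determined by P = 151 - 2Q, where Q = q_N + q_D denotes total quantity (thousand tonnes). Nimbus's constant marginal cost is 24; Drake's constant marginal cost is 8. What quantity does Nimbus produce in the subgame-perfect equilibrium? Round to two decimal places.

The follower Drake best-responds to any q_N: π_D = (151 - 2Q)q_D - 8q_D.
∂π_D/∂q_D = 143 - 2q_N - 4q_D = 0 gives the reaction function q_D = (143 - 2q_N)/4.
Nimbus substitutes q_D(q_N) into its own profit: π_N = q_N(151 - 2q_N - (143 - 2q_N)/2) - 24q_N = (159/2 - q_N)q_N - 24q_N.
Maximising: ∂π_N/∂q_N = 111/2 - 2q_N = 0, giving q_N = 111/4.
Then q_D = (143 - 2·(111/4))/4 = 175/8.

27.75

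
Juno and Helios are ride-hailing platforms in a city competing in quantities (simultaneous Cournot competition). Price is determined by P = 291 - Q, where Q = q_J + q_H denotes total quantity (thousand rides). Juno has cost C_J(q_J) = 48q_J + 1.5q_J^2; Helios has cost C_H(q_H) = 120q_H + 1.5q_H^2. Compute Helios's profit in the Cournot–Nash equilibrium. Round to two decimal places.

1625.63

Juno's profit: π_J = (291 - Q)q_J - (48q_J + (3/2)q_J²). Setting ∂π_J/∂q_J = 0: 243 - 5q_J - (q_H) = 0.
Helios's first-order condition: 171 - 5q_H - (q_J) = 0.
Best responses: q_J = (243 - q_H)/5, q_H = (171 - q_J)/5.
Solving the pair: q_J = 87/2, q_H = 51/2.
Price P = 291 - 69 = 222.
Helios's profit: 222·(51/2) - 120·(51/2) - (3/2)(51/2)² = 1625.6250.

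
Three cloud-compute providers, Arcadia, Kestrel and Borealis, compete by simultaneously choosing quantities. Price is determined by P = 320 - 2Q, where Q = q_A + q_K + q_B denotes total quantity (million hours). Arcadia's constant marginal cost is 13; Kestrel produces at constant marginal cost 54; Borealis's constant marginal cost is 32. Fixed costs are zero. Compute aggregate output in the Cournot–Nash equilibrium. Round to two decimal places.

107.63

Arcadia's profit: π_A = (320 - 2Q)q_A - (13q_A). Setting ∂π_A/∂q_A = 0: 307 - 4q_A - 2(q_K + q_B) = 0.
Kestrel's profit: π_K = (320 - 2Q)q_K - (54q_K). Setting ∂π_K/∂q_K = 0: 266 - 4q_K - 2(q_A + q_B) = 0.
Borealis's first-order condition: 288 - 4q_B - 2(q_A + q_K) = 0.
Adding the 3 conditions: 861 − 4Q − 4Q = 0, i.e. Q = 861/8.
Back-substituting: q_A = (307 − 861/4)/2 = 367/8, q_K = (266 − 861/4)/2 = 203/8, q_B = (288 − 861/4)/2 = 291/8.
Total output Q = 367/8 + 203/8 + 291/8 = 861/8.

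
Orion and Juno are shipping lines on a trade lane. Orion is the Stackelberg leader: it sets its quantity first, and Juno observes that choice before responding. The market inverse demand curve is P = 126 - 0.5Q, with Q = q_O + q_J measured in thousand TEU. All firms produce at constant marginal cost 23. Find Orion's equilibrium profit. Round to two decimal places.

2652.25

The follower Juno best-responds to any q_O: π_J = (126 - 0.5Q)q_J - 23q_J.
Follower FOC: 103 - (1/2)q_O - q_J = 0, so q_J(q_O) = (103 - (1/2)q_O).
Orion substitutes q_J(q_O) into its own profit: π_O = q_O(126 - (1/2)q_O - (103 - (1/2)q_O)/2) - 23q_O = (149/2 - (1/4)q_O)q_O - 23q_O.
Leader FOC: 103/2 - (1/2)q_O = 0, so q_O = 103.
Then q_J = (103 - (1/2)·103) = 103/2.
Price P = 126 - (1/2)·(309/2) = 195/4.
Orion's profit: (195/4 - 23)·103 = 2652.2500.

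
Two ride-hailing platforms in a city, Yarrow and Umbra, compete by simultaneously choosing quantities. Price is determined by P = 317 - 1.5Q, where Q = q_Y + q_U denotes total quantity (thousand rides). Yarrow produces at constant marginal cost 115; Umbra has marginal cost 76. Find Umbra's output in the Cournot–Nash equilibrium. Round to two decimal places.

Yarrow's profit: π_Y = (317 - 1.5Q)q_Y - (115q_Y). Setting ∂π_Y/∂q_Y = 0: 202 - 3q_Y - (3/2)(q_U) = 0.
Umbra's first-order condition: 241 - 3q_U - (3/2)(q_Y) = 0.
So q_Y = (202 - (3/2)q_U)/3 and q_U = (241 - (3/2)q_Y)/3.
Substituting one into the other gives q_Y = 326/9 and q_U = 560/9.

62.22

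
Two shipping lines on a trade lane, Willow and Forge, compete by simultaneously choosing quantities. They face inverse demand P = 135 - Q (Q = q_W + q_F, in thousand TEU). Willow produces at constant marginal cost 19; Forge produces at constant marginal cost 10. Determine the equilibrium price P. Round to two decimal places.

Willow's profit: π_W = (135 - Q)q_W - (19q_W). Setting ∂π_W/∂q_W = 0: 116 - 2q_W - (q_F) = 0.
Forge's profit: π_F = (135 - Q)q_F - (10q_F). Setting ∂π_F/∂q_F = 0: 125 - 2q_F - (q_W) = 0.
Rearranging gives the reaction functions q_W = (116 - q_F)/2 and q_F = (125 - q_W)/2.
Solving the pair: q_W = 107/3, q_F = 134/3.
Total output Q = 241/3, so price P = 135 - 241/3 = 164/3.

54.67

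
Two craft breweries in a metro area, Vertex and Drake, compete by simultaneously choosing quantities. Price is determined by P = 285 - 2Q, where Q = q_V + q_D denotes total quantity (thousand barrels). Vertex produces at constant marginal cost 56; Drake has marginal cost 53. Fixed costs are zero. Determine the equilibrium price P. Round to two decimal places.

Vertex's profit: π_V = (285 - 2Q)q_V - (56q_V). Setting ∂π_V/∂q_V = 0: 229 - 4q_V - 2(q_D) = 0.
Drake's first-order condition: 232 - 4q_D - 2(q_V) = 0.
So q_V = (229 - 2q_D)/4 and q_D = (232 - 2q_V)/4.
Solving the pair: q_V = 113/3, q_D = 235/6.
Total output Q = 461/6, so price P = 285 - 2·(461/6) = 394/3.

131.33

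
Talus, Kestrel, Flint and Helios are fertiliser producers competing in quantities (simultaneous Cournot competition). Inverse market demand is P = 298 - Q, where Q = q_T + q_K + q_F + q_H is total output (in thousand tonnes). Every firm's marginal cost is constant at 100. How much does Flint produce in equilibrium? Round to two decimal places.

39.60

A representative firm's profit is π_i = q_i(298 - Q) - 100q_i.
Setting ∂π_i/∂q_i = 0 with rivals' quantities fixed: 198 - 2q_i - Σ_{j≠i} q_j = 0.
By symmetry each firm produces the same amount; substituting Σ_{j≠i} q_j = 3q_i yields q_i = 198/5.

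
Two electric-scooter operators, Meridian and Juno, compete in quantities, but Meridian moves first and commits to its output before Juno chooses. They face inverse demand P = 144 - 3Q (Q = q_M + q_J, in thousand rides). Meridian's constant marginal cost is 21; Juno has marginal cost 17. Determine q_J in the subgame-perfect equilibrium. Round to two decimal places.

11.25

The follower Juno best-responds to any q_M: π_J = (144 - 3Q)q_J - 17q_J.
Follower FOC: 127 - 3q_M - 6q_J = 0, so q_J(q_M) = (127 - 3q_M)/6.
Meridian substitutes q_J(q_M) into its own profit: π_M = q_M(144 - 3q_M - (127 - 3q_M)/2) - 21q_M = (161/2 - (3/2)q_M)q_M - 21q_M.
The leader's first-order condition 119/2 - 3q_M = 0 yields q_M = 119/6.
Then q_J = (127 - 3·(119/6))/6 = 45/4.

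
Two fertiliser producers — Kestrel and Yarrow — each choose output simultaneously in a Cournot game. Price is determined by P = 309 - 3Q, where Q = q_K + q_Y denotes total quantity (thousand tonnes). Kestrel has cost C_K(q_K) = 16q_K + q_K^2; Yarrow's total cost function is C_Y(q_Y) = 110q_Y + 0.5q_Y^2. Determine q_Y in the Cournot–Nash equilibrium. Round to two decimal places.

15.17

Kestrel's profit: π_K = (309 - 3Q)q_K - (16q_K + q_K²). Setting ∂π_K/∂q_K = 0: 293 - 8q_K - 3(q_Y) = 0.
Yarrow's profit: π_Y = (309 - 3Q)q_Y - (110q_Y + (1/2)q_Y²). Setting ∂π_Y/∂q_Y = 0: 199 - 7q_Y - 3(q_K) = 0.
Best responses: q_K = (293 - 3q_Y)/8, q_Y = (199 - 3q_K)/7.
Substituting one into the other gives q_K = 1454/47 and q_Y = 713/47.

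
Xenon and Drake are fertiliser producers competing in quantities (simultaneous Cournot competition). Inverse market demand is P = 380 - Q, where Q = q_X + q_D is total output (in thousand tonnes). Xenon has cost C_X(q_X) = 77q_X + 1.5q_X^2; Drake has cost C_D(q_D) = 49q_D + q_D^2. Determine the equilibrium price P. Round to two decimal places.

262.47

Xenon's profit: π_X = (380 - Q)q_X - (77q_X + (3/2)q_X²). Setting ∂π_X/∂q_X = 0: 303 - 5q_X - (q_D) = 0.
Drake's first-order condition: 331 - 4q_D - (q_X) = 0.
So q_X = (303 - q_D)/5 and q_D = (331 - q_X)/4.
Solving the pair: q_X = 881/19, q_D = 1352/19.
Total output Q = 117.5263, so price P = 380 - 117.5263 = 262.4737.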